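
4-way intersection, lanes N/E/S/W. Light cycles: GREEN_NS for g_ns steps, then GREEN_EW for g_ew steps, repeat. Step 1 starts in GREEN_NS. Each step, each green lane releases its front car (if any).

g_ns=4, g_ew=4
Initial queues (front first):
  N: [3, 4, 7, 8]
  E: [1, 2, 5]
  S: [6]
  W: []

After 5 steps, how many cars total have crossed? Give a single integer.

Step 1 [NS]: N:car3-GO,E:wait,S:car6-GO,W:wait | queues: N=3 E=3 S=0 W=0
Step 2 [NS]: N:car4-GO,E:wait,S:empty,W:wait | queues: N=2 E=3 S=0 W=0
Step 3 [NS]: N:car7-GO,E:wait,S:empty,W:wait | queues: N=1 E=3 S=0 W=0
Step 4 [NS]: N:car8-GO,E:wait,S:empty,W:wait | queues: N=0 E=3 S=0 W=0
Step 5 [EW]: N:wait,E:car1-GO,S:wait,W:empty | queues: N=0 E=2 S=0 W=0
Cars crossed by step 5: 6

Answer: 6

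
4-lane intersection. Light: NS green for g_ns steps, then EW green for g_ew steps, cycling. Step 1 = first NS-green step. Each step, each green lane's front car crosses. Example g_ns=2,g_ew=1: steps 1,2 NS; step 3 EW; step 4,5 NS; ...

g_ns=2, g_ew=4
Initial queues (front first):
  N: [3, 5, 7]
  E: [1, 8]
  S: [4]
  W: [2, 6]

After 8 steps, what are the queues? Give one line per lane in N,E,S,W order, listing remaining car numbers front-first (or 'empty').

Step 1 [NS]: N:car3-GO,E:wait,S:car4-GO,W:wait | queues: N=2 E=2 S=0 W=2
Step 2 [NS]: N:car5-GO,E:wait,S:empty,W:wait | queues: N=1 E=2 S=0 W=2
Step 3 [EW]: N:wait,E:car1-GO,S:wait,W:car2-GO | queues: N=1 E=1 S=0 W=1
Step 4 [EW]: N:wait,E:car8-GO,S:wait,W:car6-GO | queues: N=1 E=0 S=0 W=0
Step 5 [EW]: N:wait,E:empty,S:wait,W:empty | queues: N=1 E=0 S=0 W=0
Step 6 [EW]: N:wait,E:empty,S:wait,W:empty | queues: N=1 E=0 S=0 W=0
Step 7 [NS]: N:car7-GO,E:wait,S:empty,W:wait | queues: N=0 E=0 S=0 W=0

N: empty
E: empty
S: empty
W: empty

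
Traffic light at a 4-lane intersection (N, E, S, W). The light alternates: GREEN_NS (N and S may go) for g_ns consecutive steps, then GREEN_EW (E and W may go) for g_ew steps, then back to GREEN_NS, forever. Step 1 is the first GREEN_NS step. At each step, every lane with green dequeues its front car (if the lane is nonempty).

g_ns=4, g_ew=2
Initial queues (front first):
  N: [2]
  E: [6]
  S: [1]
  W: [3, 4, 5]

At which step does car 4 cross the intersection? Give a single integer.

Step 1 [NS]: N:car2-GO,E:wait,S:car1-GO,W:wait | queues: N=0 E=1 S=0 W=3
Step 2 [NS]: N:empty,E:wait,S:empty,W:wait | queues: N=0 E=1 S=0 W=3
Step 3 [NS]: N:empty,E:wait,S:empty,W:wait | queues: N=0 E=1 S=0 W=3
Step 4 [NS]: N:empty,E:wait,S:empty,W:wait | queues: N=0 E=1 S=0 W=3
Step 5 [EW]: N:wait,E:car6-GO,S:wait,W:car3-GO | queues: N=0 E=0 S=0 W=2
Step 6 [EW]: N:wait,E:empty,S:wait,W:car4-GO | queues: N=0 E=0 S=0 W=1
Step 7 [NS]: N:empty,E:wait,S:empty,W:wait | queues: N=0 E=0 S=0 W=1
Step 8 [NS]: N:empty,E:wait,S:empty,W:wait | queues: N=0 E=0 S=0 W=1
Step 9 [NS]: N:empty,E:wait,S:empty,W:wait | queues: N=0 E=0 S=0 W=1
Step 10 [NS]: N:empty,E:wait,S:empty,W:wait | queues: N=0 E=0 S=0 W=1
Step 11 [EW]: N:wait,E:empty,S:wait,W:car5-GO | queues: N=0 E=0 S=0 W=0
Car 4 crosses at step 6

6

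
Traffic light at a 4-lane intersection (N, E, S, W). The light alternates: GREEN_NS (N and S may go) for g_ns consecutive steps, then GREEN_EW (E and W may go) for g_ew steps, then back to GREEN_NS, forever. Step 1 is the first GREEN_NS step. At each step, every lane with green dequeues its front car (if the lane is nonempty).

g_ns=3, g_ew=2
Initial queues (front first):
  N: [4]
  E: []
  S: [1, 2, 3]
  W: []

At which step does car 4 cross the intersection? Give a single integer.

Step 1 [NS]: N:car4-GO,E:wait,S:car1-GO,W:wait | queues: N=0 E=0 S=2 W=0
Step 2 [NS]: N:empty,E:wait,S:car2-GO,W:wait | queues: N=0 E=0 S=1 W=0
Step 3 [NS]: N:empty,E:wait,S:car3-GO,W:wait | queues: N=0 E=0 S=0 W=0
Car 4 crosses at step 1

1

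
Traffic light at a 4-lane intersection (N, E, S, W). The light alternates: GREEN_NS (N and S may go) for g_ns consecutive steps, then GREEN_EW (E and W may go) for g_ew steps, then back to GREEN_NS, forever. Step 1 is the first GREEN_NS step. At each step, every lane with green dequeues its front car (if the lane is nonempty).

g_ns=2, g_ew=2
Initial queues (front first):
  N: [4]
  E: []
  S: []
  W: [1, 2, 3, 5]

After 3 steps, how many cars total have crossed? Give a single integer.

Answer: 2

Derivation:
Step 1 [NS]: N:car4-GO,E:wait,S:empty,W:wait | queues: N=0 E=0 S=0 W=4
Step 2 [NS]: N:empty,E:wait,S:empty,W:wait | queues: N=0 E=0 S=0 W=4
Step 3 [EW]: N:wait,E:empty,S:wait,W:car1-GO | queues: N=0 E=0 S=0 W=3
Cars crossed by step 3: 2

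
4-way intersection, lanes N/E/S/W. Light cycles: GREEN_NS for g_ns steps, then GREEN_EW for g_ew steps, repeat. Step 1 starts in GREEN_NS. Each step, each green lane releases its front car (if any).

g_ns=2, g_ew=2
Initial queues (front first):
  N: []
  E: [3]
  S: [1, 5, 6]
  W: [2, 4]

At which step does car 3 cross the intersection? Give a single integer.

Step 1 [NS]: N:empty,E:wait,S:car1-GO,W:wait | queues: N=0 E=1 S=2 W=2
Step 2 [NS]: N:empty,E:wait,S:car5-GO,W:wait | queues: N=0 E=1 S=1 W=2
Step 3 [EW]: N:wait,E:car3-GO,S:wait,W:car2-GO | queues: N=0 E=0 S=1 W=1
Step 4 [EW]: N:wait,E:empty,S:wait,W:car4-GO | queues: N=0 E=0 S=1 W=0
Step 5 [NS]: N:empty,E:wait,S:car6-GO,W:wait | queues: N=0 E=0 S=0 W=0
Car 3 crosses at step 3

3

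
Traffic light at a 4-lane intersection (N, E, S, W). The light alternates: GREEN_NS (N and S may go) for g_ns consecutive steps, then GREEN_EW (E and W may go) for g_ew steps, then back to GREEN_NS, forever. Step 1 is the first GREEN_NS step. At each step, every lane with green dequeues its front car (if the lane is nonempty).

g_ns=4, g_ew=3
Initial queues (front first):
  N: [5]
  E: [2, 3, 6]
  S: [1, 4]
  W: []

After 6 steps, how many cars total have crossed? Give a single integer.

Step 1 [NS]: N:car5-GO,E:wait,S:car1-GO,W:wait | queues: N=0 E=3 S=1 W=0
Step 2 [NS]: N:empty,E:wait,S:car4-GO,W:wait | queues: N=0 E=3 S=0 W=0
Step 3 [NS]: N:empty,E:wait,S:empty,W:wait | queues: N=0 E=3 S=0 W=0
Step 4 [NS]: N:empty,E:wait,S:empty,W:wait | queues: N=0 E=3 S=0 W=0
Step 5 [EW]: N:wait,E:car2-GO,S:wait,W:empty | queues: N=0 E=2 S=0 W=0
Step 6 [EW]: N:wait,E:car3-GO,S:wait,W:empty | queues: N=0 E=1 S=0 W=0
Cars crossed by step 6: 5

Answer: 5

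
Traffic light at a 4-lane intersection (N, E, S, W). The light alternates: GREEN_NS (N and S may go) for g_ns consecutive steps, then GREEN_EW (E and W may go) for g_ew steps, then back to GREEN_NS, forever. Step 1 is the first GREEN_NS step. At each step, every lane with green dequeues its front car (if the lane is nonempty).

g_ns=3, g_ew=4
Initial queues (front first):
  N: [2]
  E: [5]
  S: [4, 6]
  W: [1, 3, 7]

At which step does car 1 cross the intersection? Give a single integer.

Step 1 [NS]: N:car2-GO,E:wait,S:car4-GO,W:wait | queues: N=0 E=1 S=1 W=3
Step 2 [NS]: N:empty,E:wait,S:car6-GO,W:wait | queues: N=0 E=1 S=0 W=3
Step 3 [NS]: N:empty,E:wait,S:empty,W:wait | queues: N=0 E=1 S=0 W=3
Step 4 [EW]: N:wait,E:car5-GO,S:wait,W:car1-GO | queues: N=0 E=0 S=0 W=2
Step 5 [EW]: N:wait,E:empty,S:wait,W:car3-GO | queues: N=0 E=0 S=0 W=1
Step 6 [EW]: N:wait,E:empty,S:wait,W:car7-GO | queues: N=0 E=0 S=0 W=0
Car 1 crosses at step 4

4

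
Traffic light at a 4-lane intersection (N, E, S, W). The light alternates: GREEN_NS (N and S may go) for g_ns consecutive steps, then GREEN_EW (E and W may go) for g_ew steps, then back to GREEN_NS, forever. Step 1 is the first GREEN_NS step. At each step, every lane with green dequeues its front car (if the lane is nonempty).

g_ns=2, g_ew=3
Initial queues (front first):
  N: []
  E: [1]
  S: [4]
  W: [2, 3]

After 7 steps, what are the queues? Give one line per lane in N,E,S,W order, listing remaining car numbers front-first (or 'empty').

Step 1 [NS]: N:empty,E:wait,S:car4-GO,W:wait | queues: N=0 E=1 S=0 W=2
Step 2 [NS]: N:empty,E:wait,S:empty,W:wait | queues: N=0 E=1 S=0 W=2
Step 3 [EW]: N:wait,E:car1-GO,S:wait,W:car2-GO | queues: N=0 E=0 S=0 W=1
Step 4 [EW]: N:wait,E:empty,S:wait,W:car3-GO | queues: N=0 E=0 S=0 W=0

N: empty
E: empty
S: empty
W: empty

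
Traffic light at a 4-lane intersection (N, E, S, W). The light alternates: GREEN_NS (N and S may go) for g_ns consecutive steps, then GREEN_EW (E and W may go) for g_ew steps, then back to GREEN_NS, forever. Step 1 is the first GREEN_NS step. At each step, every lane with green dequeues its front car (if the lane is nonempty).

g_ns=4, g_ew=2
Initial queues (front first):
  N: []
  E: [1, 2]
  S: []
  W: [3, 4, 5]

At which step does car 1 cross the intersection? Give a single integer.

Step 1 [NS]: N:empty,E:wait,S:empty,W:wait | queues: N=0 E=2 S=0 W=3
Step 2 [NS]: N:empty,E:wait,S:empty,W:wait | queues: N=0 E=2 S=0 W=3
Step 3 [NS]: N:empty,E:wait,S:empty,W:wait | queues: N=0 E=2 S=0 W=3
Step 4 [NS]: N:empty,E:wait,S:empty,W:wait | queues: N=0 E=2 S=0 W=3
Step 5 [EW]: N:wait,E:car1-GO,S:wait,W:car3-GO | queues: N=0 E=1 S=0 W=2
Step 6 [EW]: N:wait,E:car2-GO,S:wait,W:car4-GO | queues: N=0 E=0 S=0 W=1
Step 7 [NS]: N:empty,E:wait,S:empty,W:wait | queues: N=0 E=0 S=0 W=1
Step 8 [NS]: N:empty,E:wait,S:empty,W:wait | queues: N=0 E=0 S=0 W=1
Step 9 [NS]: N:empty,E:wait,S:empty,W:wait | queues: N=0 E=0 S=0 W=1
Step 10 [NS]: N:empty,E:wait,S:empty,W:wait | queues: N=0 E=0 S=0 W=1
Step 11 [EW]: N:wait,E:empty,S:wait,W:car5-GO | queues: N=0 E=0 S=0 W=0
Car 1 crosses at step 5

5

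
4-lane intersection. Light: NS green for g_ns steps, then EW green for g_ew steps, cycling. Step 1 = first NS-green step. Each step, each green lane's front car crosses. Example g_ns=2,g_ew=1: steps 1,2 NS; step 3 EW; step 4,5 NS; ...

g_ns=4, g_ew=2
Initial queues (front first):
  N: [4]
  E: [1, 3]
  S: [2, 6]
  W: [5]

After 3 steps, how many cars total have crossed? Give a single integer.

Step 1 [NS]: N:car4-GO,E:wait,S:car2-GO,W:wait | queues: N=0 E=2 S=1 W=1
Step 2 [NS]: N:empty,E:wait,S:car6-GO,W:wait | queues: N=0 E=2 S=0 W=1
Step 3 [NS]: N:empty,E:wait,S:empty,W:wait | queues: N=0 E=2 S=0 W=1
Cars crossed by step 3: 3

Answer: 3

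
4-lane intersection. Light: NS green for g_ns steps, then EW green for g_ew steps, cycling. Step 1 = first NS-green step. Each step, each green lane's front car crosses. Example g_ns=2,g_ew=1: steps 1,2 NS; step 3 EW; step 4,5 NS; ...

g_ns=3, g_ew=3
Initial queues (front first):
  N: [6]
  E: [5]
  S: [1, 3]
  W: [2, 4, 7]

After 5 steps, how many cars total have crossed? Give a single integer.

Step 1 [NS]: N:car6-GO,E:wait,S:car1-GO,W:wait | queues: N=0 E=1 S=1 W=3
Step 2 [NS]: N:empty,E:wait,S:car3-GO,W:wait | queues: N=0 E=1 S=0 W=3
Step 3 [NS]: N:empty,E:wait,S:empty,W:wait | queues: N=0 E=1 S=0 W=3
Step 4 [EW]: N:wait,E:car5-GO,S:wait,W:car2-GO | queues: N=0 E=0 S=0 W=2
Step 5 [EW]: N:wait,E:empty,S:wait,W:car4-GO | queues: N=0 E=0 S=0 W=1
Cars crossed by step 5: 6

Answer: 6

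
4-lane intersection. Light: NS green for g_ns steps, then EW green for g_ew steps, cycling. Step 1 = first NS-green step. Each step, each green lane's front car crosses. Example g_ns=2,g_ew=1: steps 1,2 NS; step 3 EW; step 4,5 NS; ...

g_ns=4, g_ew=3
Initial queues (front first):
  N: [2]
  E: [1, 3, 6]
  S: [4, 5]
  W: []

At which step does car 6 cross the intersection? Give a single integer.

Step 1 [NS]: N:car2-GO,E:wait,S:car4-GO,W:wait | queues: N=0 E=3 S=1 W=0
Step 2 [NS]: N:empty,E:wait,S:car5-GO,W:wait | queues: N=0 E=3 S=0 W=0
Step 3 [NS]: N:empty,E:wait,S:empty,W:wait | queues: N=0 E=3 S=0 W=0
Step 4 [NS]: N:empty,E:wait,S:empty,W:wait | queues: N=0 E=3 S=0 W=0
Step 5 [EW]: N:wait,E:car1-GO,S:wait,W:empty | queues: N=0 E=2 S=0 W=0
Step 6 [EW]: N:wait,E:car3-GO,S:wait,W:empty | queues: N=0 E=1 S=0 W=0
Step 7 [EW]: N:wait,E:car6-GO,S:wait,W:empty | queues: N=0 E=0 S=0 W=0
Car 6 crosses at step 7

7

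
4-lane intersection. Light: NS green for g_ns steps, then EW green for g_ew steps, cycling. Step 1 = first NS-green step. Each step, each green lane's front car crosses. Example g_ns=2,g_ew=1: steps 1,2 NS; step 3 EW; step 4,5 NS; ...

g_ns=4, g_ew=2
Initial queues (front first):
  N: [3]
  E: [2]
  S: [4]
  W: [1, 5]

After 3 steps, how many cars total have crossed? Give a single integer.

Answer: 2

Derivation:
Step 1 [NS]: N:car3-GO,E:wait,S:car4-GO,W:wait | queues: N=0 E=1 S=0 W=2
Step 2 [NS]: N:empty,E:wait,S:empty,W:wait | queues: N=0 E=1 S=0 W=2
Step 3 [NS]: N:empty,E:wait,S:empty,W:wait | queues: N=0 E=1 S=0 W=2
Cars crossed by step 3: 2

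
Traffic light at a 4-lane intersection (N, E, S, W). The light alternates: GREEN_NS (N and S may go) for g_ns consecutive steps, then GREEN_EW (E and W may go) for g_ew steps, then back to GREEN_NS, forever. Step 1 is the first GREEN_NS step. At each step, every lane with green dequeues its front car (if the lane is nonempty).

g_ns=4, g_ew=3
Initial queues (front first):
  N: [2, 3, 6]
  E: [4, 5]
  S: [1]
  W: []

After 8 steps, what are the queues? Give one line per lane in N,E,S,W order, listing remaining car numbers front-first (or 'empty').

Step 1 [NS]: N:car2-GO,E:wait,S:car1-GO,W:wait | queues: N=2 E=2 S=0 W=0
Step 2 [NS]: N:car3-GO,E:wait,S:empty,W:wait | queues: N=1 E=2 S=0 W=0
Step 3 [NS]: N:car6-GO,E:wait,S:empty,W:wait | queues: N=0 E=2 S=0 W=0
Step 4 [NS]: N:empty,E:wait,S:empty,W:wait | queues: N=0 E=2 S=0 W=0
Step 5 [EW]: N:wait,E:car4-GO,S:wait,W:empty | queues: N=0 E=1 S=0 W=0
Step 6 [EW]: N:wait,E:car5-GO,S:wait,W:empty | queues: N=0 E=0 S=0 W=0

N: empty
E: empty
S: empty
W: empty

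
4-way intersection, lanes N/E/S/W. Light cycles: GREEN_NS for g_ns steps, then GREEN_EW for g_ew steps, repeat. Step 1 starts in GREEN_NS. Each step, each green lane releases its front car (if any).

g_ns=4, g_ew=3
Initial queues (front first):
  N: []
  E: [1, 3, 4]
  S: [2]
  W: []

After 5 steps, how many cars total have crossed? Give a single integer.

Step 1 [NS]: N:empty,E:wait,S:car2-GO,W:wait | queues: N=0 E=3 S=0 W=0
Step 2 [NS]: N:empty,E:wait,S:empty,W:wait | queues: N=0 E=3 S=0 W=0
Step 3 [NS]: N:empty,E:wait,S:empty,W:wait | queues: N=0 E=3 S=0 W=0
Step 4 [NS]: N:empty,E:wait,S:empty,W:wait | queues: N=0 E=3 S=0 W=0
Step 5 [EW]: N:wait,E:car1-GO,S:wait,W:empty | queues: N=0 E=2 S=0 W=0
Cars crossed by step 5: 2

Answer: 2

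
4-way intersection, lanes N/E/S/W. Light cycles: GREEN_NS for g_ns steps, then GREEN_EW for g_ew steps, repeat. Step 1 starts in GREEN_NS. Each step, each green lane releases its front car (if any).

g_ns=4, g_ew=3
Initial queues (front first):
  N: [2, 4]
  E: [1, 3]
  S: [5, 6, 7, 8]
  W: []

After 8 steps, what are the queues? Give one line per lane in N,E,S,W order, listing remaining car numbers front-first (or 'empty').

Step 1 [NS]: N:car2-GO,E:wait,S:car5-GO,W:wait | queues: N=1 E=2 S=3 W=0
Step 2 [NS]: N:car4-GO,E:wait,S:car6-GO,W:wait | queues: N=0 E=2 S=2 W=0
Step 3 [NS]: N:empty,E:wait,S:car7-GO,W:wait | queues: N=0 E=2 S=1 W=0
Step 4 [NS]: N:empty,E:wait,S:car8-GO,W:wait | queues: N=0 E=2 S=0 W=0
Step 5 [EW]: N:wait,E:car1-GO,S:wait,W:empty | queues: N=0 E=1 S=0 W=0
Step 6 [EW]: N:wait,E:car3-GO,S:wait,W:empty | queues: N=0 E=0 S=0 W=0

N: empty
E: empty
S: empty
W: empty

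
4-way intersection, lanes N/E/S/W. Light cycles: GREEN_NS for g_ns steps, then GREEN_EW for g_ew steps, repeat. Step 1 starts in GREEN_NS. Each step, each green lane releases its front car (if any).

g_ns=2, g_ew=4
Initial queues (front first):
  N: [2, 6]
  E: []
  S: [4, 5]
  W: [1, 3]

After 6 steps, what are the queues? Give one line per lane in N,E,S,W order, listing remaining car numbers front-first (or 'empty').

Step 1 [NS]: N:car2-GO,E:wait,S:car4-GO,W:wait | queues: N=1 E=0 S=1 W=2
Step 2 [NS]: N:car6-GO,E:wait,S:car5-GO,W:wait | queues: N=0 E=0 S=0 W=2
Step 3 [EW]: N:wait,E:empty,S:wait,W:car1-GO | queues: N=0 E=0 S=0 W=1
Step 4 [EW]: N:wait,E:empty,S:wait,W:car3-GO | queues: N=0 E=0 S=0 W=0

N: empty
E: empty
S: empty
W: empty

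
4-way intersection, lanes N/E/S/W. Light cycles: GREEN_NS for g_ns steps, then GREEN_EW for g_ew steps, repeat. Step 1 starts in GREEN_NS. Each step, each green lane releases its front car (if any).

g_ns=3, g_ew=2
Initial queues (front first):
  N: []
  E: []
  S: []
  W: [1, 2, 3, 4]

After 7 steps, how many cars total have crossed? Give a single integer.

Step 1 [NS]: N:empty,E:wait,S:empty,W:wait | queues: N=0 E=0 S=0 W=4
Step 2 [NS]: N:empty,E:wait,S:empty,W:wait | queues: N=0 E=0 S=0 W=4
Step 3 [NS]: N:empty,E:wait,S:empty,W:wait | queues: N=0 E=0 S=0 W=4
Step 4 [EW]: N:wait,E:empty,S:wait,W:car1-GO | queues: N=0 E=0 S=0 W=3
Step 5 [EW]: N:wait,E:empty,S:wait,W:car2-GO | queues: N=0 E=0 S=0 W=2
Step 6 [NS]: N:empty,E:wait,S:empty,W:wait | queues: N=0 E=0 S=0 W=2
Step 7 [NS]: N:empty,E:wait,S:empty,W:wait | queues: N=0 E=0 S=0 W=2
Cars crossed by step 7: 2

Answer: 2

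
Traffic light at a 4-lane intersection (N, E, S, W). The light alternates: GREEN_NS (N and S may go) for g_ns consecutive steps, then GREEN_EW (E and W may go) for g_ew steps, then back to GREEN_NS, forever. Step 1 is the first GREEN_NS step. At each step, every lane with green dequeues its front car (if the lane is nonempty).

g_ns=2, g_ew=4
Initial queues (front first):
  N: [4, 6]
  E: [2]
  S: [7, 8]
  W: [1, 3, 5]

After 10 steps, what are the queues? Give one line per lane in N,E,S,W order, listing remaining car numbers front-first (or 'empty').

Step 1 [NS]: N:car4-GO,E:wait,S:car7-GO,W:wait | queues: N=1 E=1 S=1 W=3
Step 2 [NS]: N:car6-GO,E:wait,S:car8-GO,W:wait | queues: N=0 E=1 S=0 W=3
Step 3 [EW]: N:wait,E:car2-GO,S:wait,W:car1-GO | queues: N=0 E=0 S=0 W=2
Step 4 [EW]: N:wait,E:empty,S:wait,W:car3-GO | queues: N=0 E=0 S=0 W=1
Step 5 [EW]: N:wait,E:empty,S:wait,W:car5-GO | queues: N=0 E=0 S=0 W=0

N: empty
E: empty
S: empty
W: empty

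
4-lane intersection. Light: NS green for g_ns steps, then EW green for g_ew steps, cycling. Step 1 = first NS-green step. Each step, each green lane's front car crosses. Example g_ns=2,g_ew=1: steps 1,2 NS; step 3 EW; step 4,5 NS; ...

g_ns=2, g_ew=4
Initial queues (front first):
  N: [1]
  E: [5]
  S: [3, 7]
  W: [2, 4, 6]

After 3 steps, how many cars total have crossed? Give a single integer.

Answer: 5

Derivation:
Step 1 [NS]: N:car1-GO,E:wait,S:car3-GO,W:wait | queues: N=0 E=1 S=1 W=3
Step 2 [NS]: N:empty,E:wait,S:car7-GO,W:wait | queues: N=0 E=1 S=0 W=3
Step 3 [EW]: N:wait,E:car5-GO,S:wait,W:car2-GO | queues: N=0 E=0 S=0 W=2
Cars crossed by step 3: 5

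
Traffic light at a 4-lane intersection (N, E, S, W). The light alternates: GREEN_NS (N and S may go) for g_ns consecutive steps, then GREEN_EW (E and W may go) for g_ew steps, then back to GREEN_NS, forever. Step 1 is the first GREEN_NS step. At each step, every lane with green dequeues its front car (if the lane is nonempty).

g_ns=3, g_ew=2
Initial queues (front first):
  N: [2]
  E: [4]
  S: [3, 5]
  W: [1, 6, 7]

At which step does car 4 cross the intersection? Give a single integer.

Step 1 [NS]: N:car2-GO,E:wait,S:car3-GO,W:wait | queues: N=0 E=1 S=1 W=3
Step 2 [NS]: N:empty,E:wait,S:car5-GO,W:wait | queues: N=0 E=1 S=0 W=3
Step 3 [NS]: N:empty,E:wait,S:empty,W:wait | queues: N=0 E=1 S=0 W=3
Step 4 [EW]: N:wait,E:car4-GO,S:wait,W:car1-GO | queues: N=0 E=0 S=0 W=2
Step 5 [EW]: N:wait,E:empty,S:wait,W:car6-GO | queues: N=0 E=0 S=0 W=1
Step 6 [NS]: N:empty,E:wait,S:empty,W:wait | queues: N=0 E=0 S=0 W=1
Step 7 [NS]: N:empty,E:wait,S:empty,W:wait | queues: N=0 E=0 S=0 W=1
Step 8 [NS]: N:empty,E:wait,S:empty,W:wait | queues: N=0 E=0 S=0 W=1
Step 9 [EW]: N:wait,E:empty,S:wait,W:car7-GO | queues: N=0 E=0 S=0 W=0
Car 4 crosses at step 4

4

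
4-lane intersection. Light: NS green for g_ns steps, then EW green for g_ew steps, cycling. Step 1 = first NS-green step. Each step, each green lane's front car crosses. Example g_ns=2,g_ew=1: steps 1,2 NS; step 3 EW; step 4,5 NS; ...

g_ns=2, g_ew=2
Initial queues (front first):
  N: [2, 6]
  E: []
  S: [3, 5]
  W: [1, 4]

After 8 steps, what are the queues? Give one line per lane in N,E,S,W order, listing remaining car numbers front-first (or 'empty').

Step 1 [NS]: N:car2-GO,E:wait,S:car3-GO,W:wait | queues: N=1 E=0 S=1 W=2
Step 2 [NS]: N:car6-GO,E:wait,S:car5-GO,W:wait | queues: N=0 E=0 S=0 W=2
Step 3 [EW]: N:wait,E:empty,S:wait,W:car1-GO | queues: N=0 E=0 S=0 W=1
Step 4 [EW]: N:wait,E:empty,S:wait,W:car4-GO | queues: N=0 E=0 S=0 W=0

N: empty
E: empty
S: empty
W: empty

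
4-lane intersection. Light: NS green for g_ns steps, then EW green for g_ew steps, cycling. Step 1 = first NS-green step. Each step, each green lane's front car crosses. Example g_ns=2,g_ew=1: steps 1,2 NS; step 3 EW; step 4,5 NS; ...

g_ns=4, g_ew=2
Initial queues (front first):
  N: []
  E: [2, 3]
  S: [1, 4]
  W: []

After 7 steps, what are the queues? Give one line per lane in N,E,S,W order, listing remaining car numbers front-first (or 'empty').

Step 1 [NS]: N:empty,E:wait,S:car1-GO,W:wait | queues: N=0 E=2 S=1 W=0
Step 2 [NS]: N:empty,E:wait,S:car4-GO,W:wait | queues: N=0 E=2 S=0 W=0
Step 3 [NS]: N:empty,E:wait,S:empty,W:wait | queues: N=0 E=2 S=0 W=0
Step 4 [NS]: N:empty,E:wait,S:empty,W:wait | queues: N=0 E=2 S=0 W=0
Step 5 [EW]: N:wait,E:car2-GO,S:wait,W:empty | queues: N=0 E=1 S=0 W=0
Step 6 [EW]: N:wait,E:car3-GO,S:wait,W:empty | queues: N=0 E=0 S=0 W=0

N: empty
E: empty
S: empty
W: empty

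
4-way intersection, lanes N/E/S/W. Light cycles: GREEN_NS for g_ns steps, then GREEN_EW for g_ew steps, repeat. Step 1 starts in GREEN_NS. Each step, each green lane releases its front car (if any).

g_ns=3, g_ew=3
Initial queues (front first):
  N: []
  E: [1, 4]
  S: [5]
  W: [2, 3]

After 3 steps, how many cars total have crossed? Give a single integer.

Answer: 1

Derivation:
Step 1 [NS]: N:empty,E:wait,S:car5-GO,W:wait | queues: N=0 E=2 S=0 W=2
Step 2 [NS]: N:empty,E:wait,S:empty,W:wait | queues: N=0 E=2 S=0 W=2
Step 3 [NS]: N:empty,E:wait,S:empty,W:wait | queues: N=0 E=2 S=0 W=2
Cars crossed by step 3: 1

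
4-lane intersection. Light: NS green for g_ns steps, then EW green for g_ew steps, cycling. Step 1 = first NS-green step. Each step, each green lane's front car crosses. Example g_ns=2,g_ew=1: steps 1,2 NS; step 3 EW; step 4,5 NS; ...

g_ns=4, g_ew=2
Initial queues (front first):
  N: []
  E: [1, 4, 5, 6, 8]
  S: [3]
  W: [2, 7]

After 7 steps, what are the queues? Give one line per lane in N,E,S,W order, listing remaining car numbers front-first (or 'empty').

Step 1 [NS]: N:empty,E:wait,S:car3-GO,W:wait | queues: N=0 E=5 S=0 W=2
Step 2 [NS]: N:empty,E:wait,S:empty,W:wait | queues: N=0 E=5 S=0 W=2
Step 3 [NS]: N:empty,E:wait,S:empty,W:wait | queues: N=0 E=5 S=0 W=2
Step 4 [NS]: N:empty,E:wait,S:empty,W:wait | queues: N=0 E=5 S=0 W=2
Step 5 [EW]: N:wait,E:car1-GO,S:wait,W:car2-GO | queues: N=0 E=4 S=0 W=1
Step 6 [EW]: N:wait,E:car4-GO,S:wait,W:car7-GO | queues: N=0 E=3 S=0 W=0
Step 7 [NS]: N:empty,E:wait,S:empty,W:wait | queues: N=0 E=3 S=0 W=0

N: empty
E: 5 6 8
S: empty
W: empty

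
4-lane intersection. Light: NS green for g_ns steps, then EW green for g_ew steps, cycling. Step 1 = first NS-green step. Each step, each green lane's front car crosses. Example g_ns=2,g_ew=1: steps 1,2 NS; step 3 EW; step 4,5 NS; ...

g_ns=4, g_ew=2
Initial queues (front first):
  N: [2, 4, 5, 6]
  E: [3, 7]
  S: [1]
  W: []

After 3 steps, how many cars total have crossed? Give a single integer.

Answer: 4

Derivation:
Step 1 [NS]: N:car2-GO,E:wait,S:car1-GO,W:wait | queues: N=3 E=2 S=0 W=0
Step 2 [NS]: N:car4-GO,E:wait,S:empty,W:wait | queues: N=2 E=2 S=0 W=0
Step 3 [NS]: N:car5-GO,E:wait,S:empty,W:wait | queues: N=1 E=2 S=0 W=0
Cars crossed by step 3: 4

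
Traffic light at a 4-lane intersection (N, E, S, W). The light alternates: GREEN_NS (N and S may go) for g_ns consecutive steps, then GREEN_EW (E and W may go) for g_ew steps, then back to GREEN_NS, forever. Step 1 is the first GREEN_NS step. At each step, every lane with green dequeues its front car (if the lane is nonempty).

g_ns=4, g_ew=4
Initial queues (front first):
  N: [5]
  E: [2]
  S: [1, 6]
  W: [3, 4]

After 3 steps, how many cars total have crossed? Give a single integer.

Step 1 [NS]: N:car5-GO,E:wait,S:car1-GO,W:wait | queues: N=0 E=1 S=1 W=2
Step 2 [NS]: N:empty,E:wait,S:car6-GO,W:wait | queues: N=0 E=1 S=0 W=2
Step 3 [NS]: N:empty,E:wait,S:empty,W:wait | queues: N=0 E=1 S=0 W=2
Cars crossed by step 3: 3

Answer: 3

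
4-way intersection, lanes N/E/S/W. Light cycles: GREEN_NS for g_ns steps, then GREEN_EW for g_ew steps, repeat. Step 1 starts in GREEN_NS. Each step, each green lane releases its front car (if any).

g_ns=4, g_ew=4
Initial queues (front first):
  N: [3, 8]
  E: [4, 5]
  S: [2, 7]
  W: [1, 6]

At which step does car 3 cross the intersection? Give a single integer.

Step 1 [NS]: N:car3-GO,E:wait,S:car2-GO,W:wait | queues: N=1 E=2 S=1 W=2
Step 2 [NS]: N:car8-GO,E:wait,S:car7-GO,W:wait | queues: N=0 E=2 S=0 W=2
Step 3 [NS]: N:empty,E:wait,S:empty,W:wait | queues: N=0 E=2 S=0 W=2
Step 4 [NS]: N:empty,E:wait,S:empty,W:wait | queues: N=0 E=2 S=0 W=2
Step 5 [EW]: N:wait,E:car4-GO,S:wait,W:car1-GO | queues: N=0 E=1 S=0 W=1
Step 6 [EW]: N:wait,E:car5-GO,S:wait,W:car6-GO | queues: N=0 E=0 S=0 W=0
Car 3 crosses at step 1

1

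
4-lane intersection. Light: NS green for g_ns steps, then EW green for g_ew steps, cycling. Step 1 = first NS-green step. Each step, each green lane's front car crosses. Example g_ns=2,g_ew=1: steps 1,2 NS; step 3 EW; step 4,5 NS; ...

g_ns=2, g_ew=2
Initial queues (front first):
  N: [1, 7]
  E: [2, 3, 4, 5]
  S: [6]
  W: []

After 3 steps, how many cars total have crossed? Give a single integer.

Answer: 4

Derivation:
Step 1 [NS]: N:car1-GO,E:wait,S:car6-GO,W:wait | queues: N=1 E=4 S=0 W=0
Step 2 [NS]: N:car7-GO,E:wait,S:empty,W:wait | queues: N=0 E=4 S=0 W=0
Step 3 [EW]: N:wait,E:car2-GO,S:wait,W:empty | queues: N=0 E=3 S=0 W=0
Cars crossed by step 3: 4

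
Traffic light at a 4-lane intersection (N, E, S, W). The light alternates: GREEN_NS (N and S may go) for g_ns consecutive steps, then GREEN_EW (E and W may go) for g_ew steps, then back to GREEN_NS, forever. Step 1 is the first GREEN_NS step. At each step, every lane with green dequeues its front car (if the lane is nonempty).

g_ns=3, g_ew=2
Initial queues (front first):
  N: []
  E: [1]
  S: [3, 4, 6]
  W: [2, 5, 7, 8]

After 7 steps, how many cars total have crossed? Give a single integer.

Answer: 6

Derivation:
Step 1 [NS]: N:empty,E:wait,S:car3-GO,W:wait | queues: N=0 E=1 S=2 W=4
Step 2 [NS]: N:empty,E:wait,S:car4-GO,W:wait | queues: N=0 E=1 S=1 W=4
Step 3 [NS]: N:empty,E:wait,S:car6-GO,W:wait | queues: N=0 E=1 S=0 W=4
Step 4 [EW]: N:wait,E:car1-GO,S:wait,W:car2-GO | queues: N=0 E=0 S=0 W=3
Step 5 [EW]: N:wait,E:empty,S:wait,W:car5-GO | queues: N=0 E=0 S=0 W=2
Step 6 [NS]: N:empty,E:wait,S:empty,W:wait | queues: N=0 E=0 S=0 W=2
Step 7 [NS]: N:empty,E:wait,S:empty,W:wait | queues: N=0 E=0 S=0 W=2
Cars crossed by step 7: 6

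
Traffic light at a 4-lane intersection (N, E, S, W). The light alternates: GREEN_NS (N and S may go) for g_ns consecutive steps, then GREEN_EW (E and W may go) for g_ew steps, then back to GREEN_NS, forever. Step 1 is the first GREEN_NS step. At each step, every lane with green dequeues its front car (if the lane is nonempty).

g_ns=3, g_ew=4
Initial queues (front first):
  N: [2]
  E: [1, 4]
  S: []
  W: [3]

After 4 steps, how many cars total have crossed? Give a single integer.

Step 1 [NS]: N:car2-GO,E:wait,S:empty,W:wait | queues: N=0 E=2 S=0 W=1
Step 2 [NS]: N:empty,E:wait,S:empty,W:wait | queues: N=0 E=2 S=0 W=1
Step 3 [NS]: N:empty,E:wait,S:empty,W:wait | queues: N=0 E=2 S=0 W=1
Step 4 [EW]: N:wait,E:car1-GO,S:wait,W:car3-GO | queues: N=0 E=1 S=0 W=0
Cars crossed by step 4: 3

Answer: 3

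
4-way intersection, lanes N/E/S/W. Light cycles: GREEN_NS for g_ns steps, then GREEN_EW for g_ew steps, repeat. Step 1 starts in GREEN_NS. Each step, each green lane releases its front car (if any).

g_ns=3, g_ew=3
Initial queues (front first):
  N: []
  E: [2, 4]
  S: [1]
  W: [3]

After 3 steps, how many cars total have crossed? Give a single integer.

Answer: 1

Derivation:
Step 1 [NS]: N:empty,E:wait,S:car1-GO,W:wait | queues: N=0 E=2 S=0 W=1
Step 2 [NS]: N:empty,E:wait,S:empty,W:wait | queues: N=0 E=2 S=0 W=1
Step 3 [NS]: N:empty,E:wait,S:empty,W:wait | queues: N=0 E=2 S=0 W=1
Cars crossed by step 3: 1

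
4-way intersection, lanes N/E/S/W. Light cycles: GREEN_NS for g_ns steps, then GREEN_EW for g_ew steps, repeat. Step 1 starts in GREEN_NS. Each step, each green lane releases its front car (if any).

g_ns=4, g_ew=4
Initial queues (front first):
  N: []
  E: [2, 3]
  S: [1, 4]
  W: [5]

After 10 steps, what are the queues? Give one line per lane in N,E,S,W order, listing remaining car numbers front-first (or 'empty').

Step 1 [NS]: N:empty,E:wait,S:car1-GO,W:wait | queues: N=0 E=2 S=1 W=1
Step 2 [NS]: N:empty,E:wait,S:car4-GO,W:wait | queues: N=0 E=2 S=0 W=1
Step 3 [NS]: N:empty,E:wait,S:empty,W:wait | queues: N=0 E=2 S=0 W=1
Step 4 [NS]: N:empty,E:wait,S:empty,W:wait | queues: N=0 E=2 S=0 W=1
Step 5 [EW]: N:wait,E:car2-GO,S:wait,W:car5-GO | queues: N=0 E=1 S=0 W=0
Step 6 [EW]: N:wait,E:car3-GO,S:wait,W:empty | queues: N=0 E=0 S=0 W=0

N: empty
E: empty
S: empty
W: empty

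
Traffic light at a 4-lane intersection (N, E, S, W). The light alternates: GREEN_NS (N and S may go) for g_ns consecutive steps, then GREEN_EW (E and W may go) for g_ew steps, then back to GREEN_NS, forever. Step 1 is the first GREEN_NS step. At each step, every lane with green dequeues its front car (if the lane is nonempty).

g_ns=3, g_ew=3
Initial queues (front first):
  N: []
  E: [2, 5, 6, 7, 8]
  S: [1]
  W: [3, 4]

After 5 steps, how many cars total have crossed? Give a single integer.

Answer: 5

Derivation:
Step 1 [NS]: N:empty,E:wait,S:car1-GO,W:wait | queues: N=0 E=5 S=0 W=2
Step 2 [NS]: N:empty,E:wait,S:empty,W:wait | queues: N=0 E=5 S=0 W=2
Step 3 [NS]: N:empty,E:wait,S:empty,W:wait | queues: N=0 E=5 S=0 W=2
Step 4 [EW]: N:wait,E:car2-GO,S:wait,W:car3-GO | queues: N=0 E=4 S=0 W=1
Step 5 [EW]: N:wait,E:car5-GO,S:wait,W:car4-GO | queues: N=0 E=3 S=0 W=0
Cars crossed by step 5: 5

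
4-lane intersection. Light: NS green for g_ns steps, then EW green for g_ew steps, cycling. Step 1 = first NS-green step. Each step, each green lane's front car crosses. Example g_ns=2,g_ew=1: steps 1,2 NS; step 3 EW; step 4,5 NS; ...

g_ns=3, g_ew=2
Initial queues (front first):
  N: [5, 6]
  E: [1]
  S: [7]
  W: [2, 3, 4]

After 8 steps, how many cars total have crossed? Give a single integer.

Step 1 [NS]: N:car5-GO,E:wait,S:car7-GO,W:wait | queues: N=1 E=1 S=0 W=3
Step 2 [NS]: N:car6-GO,E:wait,S:empty,W:wait | queues: N=0 E=1 S=0 W=3
Step 3 [NS]: N:empty,E:wait,S:empty,W:wait | queues: N=0 E=1 S=0 W=3
Step 4 [EW]: N:wait,E:car1-GO,S:wait,W:car2-GO | queues: N=0 E=0 S=0 W=2
Step 5 [EW]: N:wait,E:empty,S:wait,W:car3-GO | queues: N=0 E=0 S=0 W=1
Step 6 [NS]: N:empty,E:wait,S:empty,W:wait | queues: N=0 E=0 S=0 W=1
Step 7 [NS]: N:empty,E:wait,S:empty,W:wait | queues: N=0 E=0 S=0 W=1
Step 8 [NS]: N:empty,E:wait,S:empty,W:wait | queues: N=0 E=0 S=0 W=1
Cars crossed by step 8: 6

Answer: 6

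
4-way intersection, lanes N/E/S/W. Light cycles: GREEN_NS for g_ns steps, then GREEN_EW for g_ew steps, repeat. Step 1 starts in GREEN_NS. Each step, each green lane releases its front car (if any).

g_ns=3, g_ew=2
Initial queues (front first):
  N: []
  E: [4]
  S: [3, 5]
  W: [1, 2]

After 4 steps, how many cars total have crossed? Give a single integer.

Step 1 [NS]: N:empty,E:wait,S:car3-GO,W:wait | queues: N=0 E=1 S=1 W=2
Step 2 [NS]: N:empty,E:wait,S:car5-GO,W:wait | queues: N=0 E=1 S=0 W=2
Step 3 [NS]: N:empty,E:wait,S:empty,W:wait | queues: N=0 E=1 S=0 W=2
Step 4 [EW]: N:wait,E:car4-GO,S:wait,W:car1-GO | queues: N=0 E=0 S=0 W=1
Cars crossed by step 4: 4

Answer: 4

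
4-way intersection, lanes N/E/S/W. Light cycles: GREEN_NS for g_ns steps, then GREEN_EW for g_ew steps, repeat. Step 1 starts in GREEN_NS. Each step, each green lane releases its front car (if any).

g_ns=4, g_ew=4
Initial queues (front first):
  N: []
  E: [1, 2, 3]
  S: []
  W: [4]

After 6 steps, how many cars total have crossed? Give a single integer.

Step 1 [NS]: N:empty,E:wait,S:empty,W:wait | queues: N=0 E=3 S=0 W=1
Step 2 [NS]: N:empty,E:wait,S:empty,W:wait | queues: N=0 E=3 S=0 W=1
Step 3 [NS]: N:empty,E:wait,S:empty,W:wait | queues: N=0 E=3 S=0 W=1
Step 4 [NS]: N:empty,E:wait,S:empty,W:wait | queues: N=0 E=3 S=0 W=1
Step 5 [EW]: N:wait,E:car1-GO,S:wait,W:car4-GO | queues: N=0 E=2 S=0 W=0
Step 6 [EW]: N:wait,E:car2-GO,S:wait,W:empty | queues: N=0 E=1 S=0 W=0
Cars crossed by step 6: 3

Answer: 3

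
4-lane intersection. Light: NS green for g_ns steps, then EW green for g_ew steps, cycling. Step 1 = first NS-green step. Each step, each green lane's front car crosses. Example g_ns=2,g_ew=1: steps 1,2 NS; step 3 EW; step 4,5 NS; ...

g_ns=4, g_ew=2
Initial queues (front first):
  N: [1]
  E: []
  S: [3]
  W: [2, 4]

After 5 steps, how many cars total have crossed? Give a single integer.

Step 1 [NS]: N:car1-GO,E:wait,S:car3-GO,W:wait | queues: N=0 E=0 S=0 W=2
Step 2 [NS]: N:empty,E:wait,S:empty,W:wait | queues: N=0 E=0 S=0 W=2
Step 3 [NS]: N:empty,E:wait,S:empty,W:wait | queues: N=0 E=0 S=0 W=2
Step 4 [NS]: N:empty,E:wait,S:empty,W:wait | queues: N=0 E=0 S=0 W=2
Step 5 [EW]: N:wait,E:empty,S:wait,W:car2-GO | queues: N=0 E=0 S=0 W=1
Cars crossed by step 5: 3

Answer: 3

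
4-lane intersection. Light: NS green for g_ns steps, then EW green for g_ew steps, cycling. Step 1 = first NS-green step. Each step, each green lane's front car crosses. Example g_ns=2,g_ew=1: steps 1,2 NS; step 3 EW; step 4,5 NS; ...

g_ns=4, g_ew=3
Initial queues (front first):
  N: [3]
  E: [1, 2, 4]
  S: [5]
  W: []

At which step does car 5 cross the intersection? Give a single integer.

Step 1 [NS]: N:car3-GO,E:wait,S:car5-GO,W:wait | queues: N=0 E=3 S=0 W=0
Step 2 [NS]: N:empty,E:wait,S:empty,W:wait | queues: N=0 E=3 S=0 W=0
Step 3 [NS]: N:empty,E:wait,S:empty,W:wait | queues: N=0 E=3 S=0 W=0
Step 4 [NS]: N:empty,E:wait,S:empty,W:wait | queues: N=0 E=3 S=0 W=0
Step 5 [EW]: N:wait,E:car1-GO,S:wait,W:empty | queues: N=0 E=2 S=0 W=0
Step 6 [EW]: N:wait,E:car2-GO,S:wait,W:empty | queues: N=0 E=1 S=0 W=0
Step 7 [EW]: N:wait,E:car4-GO,S:wait,W:empty | queues: N=0 E=0 S=0 W=0
Car 5 crosses at step 1

1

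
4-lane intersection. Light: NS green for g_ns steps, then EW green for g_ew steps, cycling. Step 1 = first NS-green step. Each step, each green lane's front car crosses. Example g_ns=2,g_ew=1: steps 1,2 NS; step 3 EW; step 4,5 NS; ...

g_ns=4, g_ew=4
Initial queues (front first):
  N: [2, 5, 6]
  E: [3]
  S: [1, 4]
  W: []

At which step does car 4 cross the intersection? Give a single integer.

Step 1 [NS]: N:car2-GO,E:wait,S:car1-GO,W:wait | queues: N=2 E=1 S=1 W=0
Step 2 [NS]: N:car5-GO,E:wait,S:car4-GO,W:wait | queues: N=1 E=1 S=0 W=0
Step 3 [NS]: N:car6-GO,E:wait,S:empty,W:wait | queues: N=0 E=1 S=0 W=0
Step 4 [NS]: N:empty,E:wait,S:empty,W:wait | queues: N=0 E=1 S=0 W=0
Step 5 [EW]: N:wait,E:car3-GO,S:wait,W:empty | queues: N=0 E=0 S=0 W=0
Car 4 crosses at step 2

2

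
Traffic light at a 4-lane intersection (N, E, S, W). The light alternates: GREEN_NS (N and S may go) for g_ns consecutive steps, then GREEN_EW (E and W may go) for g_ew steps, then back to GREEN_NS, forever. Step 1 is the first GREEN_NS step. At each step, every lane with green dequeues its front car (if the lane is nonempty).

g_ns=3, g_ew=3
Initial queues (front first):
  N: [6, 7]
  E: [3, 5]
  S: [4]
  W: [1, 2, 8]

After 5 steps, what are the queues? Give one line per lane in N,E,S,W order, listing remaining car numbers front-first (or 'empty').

Step 1 [NS]: N:car6-GO,E:wait,S:car4-GO,W:wait | queues: N=1 E=2 S=0 W=3
Step 2 [NS]: N:car7-GO,E:wait,S:empty,W:wait | queues: N=0 E=2 S=0 W=3
Step 3 [NS]: N:empty,E:wait,S:empty,W:wait | queues: N=0 E=2 S=0 W=3
Step 4 [EW]: N:wait,E:car3-GO,S:wait,W:car1-GO | queues: N=0 E=1 S=0 W=2
Step 5 [EW]: N:wait,E:car5-GO,S:wait,W:car2-GO | queues: N=0 E=0 S=0 W=1

N: empty
E: empty
S: empty
W: 8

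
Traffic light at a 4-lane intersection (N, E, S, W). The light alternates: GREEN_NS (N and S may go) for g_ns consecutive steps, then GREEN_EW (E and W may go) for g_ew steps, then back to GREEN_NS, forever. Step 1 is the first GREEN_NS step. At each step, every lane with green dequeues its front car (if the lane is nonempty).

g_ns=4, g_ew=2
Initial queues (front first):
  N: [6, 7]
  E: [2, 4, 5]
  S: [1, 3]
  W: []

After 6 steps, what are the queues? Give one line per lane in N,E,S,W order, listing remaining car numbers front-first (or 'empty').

Step 1 [NS]: N:car6-GO,E:wait,S:car1-GO,W:wait | queues: N=1 E=3 S=1 W=0
Step 2 [NS]: N:car7-GO,E:wait,S:car3-GO,W:wait | queues: N=0 E=3 S=0 W=0
Step 3 [NS]: N:empty,E:wait,S:empty,W:wait | queues: N=0 E=3 S=0 W=0
Step 4 [NS]: N:empty,E:wait,S:empty,W:wait | queues: N=0 E=3 S=0 W=0
Step 5 [EW]: N:wait,E:car2-GO,S:wait,W:empty | queues: N=0 E=2 S=0 W=0
Step 6 [EW]: N:wait,E:car4-GO,S:wait,W:empty | queues: N=0 E=1 S=0 W=0

N: empty
E: 5
S: empty
W: empty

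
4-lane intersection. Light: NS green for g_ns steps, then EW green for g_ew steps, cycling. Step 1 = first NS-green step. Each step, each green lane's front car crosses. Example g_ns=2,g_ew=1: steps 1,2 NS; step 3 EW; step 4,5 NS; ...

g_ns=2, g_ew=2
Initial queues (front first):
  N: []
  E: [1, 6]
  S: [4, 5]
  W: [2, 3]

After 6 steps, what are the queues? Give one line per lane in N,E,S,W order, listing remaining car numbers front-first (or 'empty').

Step 1 [NS]: N:empty,E:wait,S:car4-GO,W:wait | queues: N=0 E=2 S=1 W=2
Step 2 [NS]: N:empty,E:wait,S:car5-GO,W:wait | queues: N=0 E=2 S=0 W=2
Step 3 [EW]: N:wait,E:car1-GO,S:wait,W:car2-GO | queues: N=0 E=1 S=0 W=1
Step 4 [EW]: N:wait,E:car6-GO,S:wait,W:car3-GO | queues: N=0 E=0 S=0 W=0

N: empty
E: empty
S: empty
W: empty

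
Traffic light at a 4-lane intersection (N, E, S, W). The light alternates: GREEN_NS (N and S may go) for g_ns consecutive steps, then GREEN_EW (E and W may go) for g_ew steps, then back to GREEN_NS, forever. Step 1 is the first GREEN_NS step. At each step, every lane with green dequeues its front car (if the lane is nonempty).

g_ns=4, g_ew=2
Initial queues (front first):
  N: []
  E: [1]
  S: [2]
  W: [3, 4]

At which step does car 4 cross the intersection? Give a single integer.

Step 1 [NS]: N:empty,E:wait,S:car2-GO,W:wait | queues: N=0 E=1 S=0 W=2
Step 2 [NS]: N:empty,E:wait,S:empty,W:wait | queues: N=0 E=1 S=0 W=2
Step 3 [NS]: N:empty,E:wait,S:empty,W:wait | queues: N=0 E=1 S=0 W=2
Step 4 [NS]: N:empty,E:wait,S:empty,W:wait | queues: N=0 E=1 S=0 W=2
Step 5 [EW]: N:wait,E:car1-GO,S:wait,W:car3-GO | queues: N=0 E=0 S=0 W=1
Step 6 [EW]: N:wait,E:empty,S:wait,W:car4-GO | queues: N=0 E=0 S=0 W=0
Car 4 crosses at step 6

6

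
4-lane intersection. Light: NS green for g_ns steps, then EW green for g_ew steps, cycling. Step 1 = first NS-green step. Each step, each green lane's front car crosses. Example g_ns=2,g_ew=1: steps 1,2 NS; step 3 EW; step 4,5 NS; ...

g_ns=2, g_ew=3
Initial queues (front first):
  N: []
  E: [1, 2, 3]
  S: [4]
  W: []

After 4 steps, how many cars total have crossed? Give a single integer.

Answer: 3

Derivation:
Step 1 [NS]: N:empty,E:wait,S:car4-GO,W:wait | queues: N=0 E=3 S=0 W=0
Step 2 [NS]: N:empty,E:wait,S:empty,W:wait | queues: N=0 E=3 S=0 W=0
Step 3 [EW]: N:wait,E:car1-GO,S:wait,W:empty | queues: N=0 E=2 S=0 W=0
Step 4 [EW]: N:wait,E:car2-GO,S:wait,W:empty | queues: N=0 E=1 S=0 W=0
Cars crossed by step 4: 3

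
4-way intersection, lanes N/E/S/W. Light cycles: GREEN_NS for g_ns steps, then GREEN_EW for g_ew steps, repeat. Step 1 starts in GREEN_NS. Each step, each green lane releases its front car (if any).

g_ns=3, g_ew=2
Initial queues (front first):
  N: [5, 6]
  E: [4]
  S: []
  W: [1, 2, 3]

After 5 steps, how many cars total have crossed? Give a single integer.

Step 1 [NS]: N:car5-GO,E:wait,S:empty,W:wait | queues: N=1 E=1 S=0 W=3
Step 2 [NS]: N:car6-GO,E:wait,S:empty,W:wait | queues: N=0 E=1 S=0 W=3
Step 3 [NS]: N:empty,E:wait,S:empty,W:wait | queues: N=0 E=1 S=0 W=3
Step 4 [EW]: N:wait,E:car4-GO,S:wait,W:car1-GO | queues: N=0 E=0 S=0 W=2
Step 5 [EW]: N:wait,E:empty,S:wait,W:car2-GO | queues: N=0 E=0 S=0 W=1
Cars crossed by step 5: 5

Answer: 5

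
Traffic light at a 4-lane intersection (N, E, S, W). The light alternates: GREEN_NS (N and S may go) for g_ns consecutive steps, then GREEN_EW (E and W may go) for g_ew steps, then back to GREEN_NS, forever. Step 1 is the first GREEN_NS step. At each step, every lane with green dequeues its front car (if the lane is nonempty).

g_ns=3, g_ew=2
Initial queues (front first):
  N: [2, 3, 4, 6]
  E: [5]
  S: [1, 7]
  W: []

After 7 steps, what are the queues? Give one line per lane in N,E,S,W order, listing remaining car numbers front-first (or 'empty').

Step 1 [NS]: N:car2-GO,E:wait,S:car1-GO,W:wait | queues: N=3 E=1 S=1 W=0
Step 2 [NS]: N:car3-GO,E:wait,S:car7-GO,W:wait | queues: N=2 E=1 S=0 W=0
Step 3 [NS]: N:car4-GO,E:wait,S:empty,W:wait | queues: N=1 E=1 S=0 W=0
Step 4 [EW]: N:wait,E:car5-GO,S:wait,W:empty | queues: N=1 E=0 S=0 W=0
Step 5 [EW]: N:wait,E:empty,S:wait,W:empty | queues: N=1 E=0 S=0 W=0
Step 6 [NS]: N:car6-GO,E:wait,S:empty,W:wait | queues: N=0 E=0 S=0 W=0

N: empty
E: empty
S: empty
W: empty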